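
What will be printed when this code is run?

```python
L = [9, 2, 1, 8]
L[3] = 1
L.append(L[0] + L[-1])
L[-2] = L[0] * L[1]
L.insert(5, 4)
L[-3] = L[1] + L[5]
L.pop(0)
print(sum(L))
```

23

L[3] = 1 → [9, 2, 1, 1]
append L[0]+L[-1] = 9+1 = 10 → [9, 2, 1, 1, 10]
L[-2] = L[0]*L[1] = 9*2 = 18 → [9, 2, 1, 18, 10]
insert 4 at 5 → [9, 2, 1, 18, 10, 4]
L[-3] = L[1]+L[5] = 2+4 = 6 → [9, 2, 1, 6, 10, 4]
pop(0) removes 9 → [2, 1, 6, 10, 4]
sum = 23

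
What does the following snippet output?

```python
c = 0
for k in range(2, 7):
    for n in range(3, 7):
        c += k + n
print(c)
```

170

k=2,n=3: c = 0+5 = 5
k=2,n=4: c = 5+6 = 11
k=2,n=5: c = 11+7 = 18
k=2,n=6: c = 18+8 = 26
k=3,n=3: c = 26+6 = 32
k=3,n=4: c = 32+7 = 39
k=3,n=5: c = 39+8 = 47
k=3,n=6: c = 47+9 = 56
k=4,n=3: c = 56+7 = 63
k=4,n=4: c = 63+8 = 71
k=4,n=5: c = 71+9 = 80
k=4,n=6: c = 80+10 = 90
k=5,n=3: c = 90+8 = 98
k=5,n=4: c = 98+9 = 107
k=5,n=5: c = 107+10 = 117
k=5,n=6: c = 117+11 = 128
k=6,n=3: c = 128+9 = 137
k=6,n=4: c = 137+10 = 147
k=6,n=5: c = 147+11 = 158
k=6,n=6: c = 158+12 = 170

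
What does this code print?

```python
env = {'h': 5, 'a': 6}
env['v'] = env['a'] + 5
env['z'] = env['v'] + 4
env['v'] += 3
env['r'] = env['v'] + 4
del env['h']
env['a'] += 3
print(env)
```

{'a': 9, 'v': 14, 'z': 15, 'r': 18}

env['v'] = env['a']+5 = 11 → {'h': 5, 'a': 6, 'v': 11}
env['z'] = env['v']+4 = 15 → {'h': 5, 'a': 6, 'v': 11, 'z': 15}
env['v'] = 11+3 = 14 → {'h': 5, 'a': 6, 'v': 14, 'z': 15}
env['r'] = env['v']+4 = 18 → {'h': 5, 'a': 6, 'v': 14, 'z': 15, 'r': 18}
del 'h' → {'a': 6, 'v': 14, 'z': 15, 'r': 18}
env['a'] = 6+3 = 9 → {'a': 9, 'v': 14, 'z': 15, 'r': 18}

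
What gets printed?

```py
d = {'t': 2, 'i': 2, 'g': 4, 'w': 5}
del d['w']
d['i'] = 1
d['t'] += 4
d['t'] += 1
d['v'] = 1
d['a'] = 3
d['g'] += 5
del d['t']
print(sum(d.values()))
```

14

del 'w' → {'t': 2, 'i': 2, 'g': 4}
d['i'] = 1 → {'t': 2, 'i': 1, 'g': 4}
d['t'] = 2+4 = 6 → {'t': 6, 'i': 1, 'g': 4}
d['t'] = 6+1 = 7 → {'t': 7, 'i': 1, 'g': 4}
d['v'] = 1 → {'t': 7, 'i': 1, 'g': 4, 'v': 1}
d['a'] = 3 → {'t': 7, 'i': 1, 'g': 4, 'v': 1, 'a': 3}
d['g'] = 4+5 = 9 → {'t': 7, 'i': 1, 'g': 9, 'v': 1, 'a': 3}
del 't' → {'i': 1, 'g': 9, 'v': 1, 'a': 3}
sum of values = 14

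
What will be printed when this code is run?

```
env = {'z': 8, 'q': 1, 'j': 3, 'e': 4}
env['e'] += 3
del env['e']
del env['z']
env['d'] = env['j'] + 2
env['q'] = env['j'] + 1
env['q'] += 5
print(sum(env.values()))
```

17

env['e'] = 4+3 = 7 → {'z': 8, 'q': 1, 'j': 3, 'e': 7}
del 'e' → {'z': 8, 'q': 1, 'j': 3}
del 'z' → {'q': 1, 'j': 3}
env['d'] = env['j']+2 = 5 → {'q': 1, 'j': 3, 'd': 5}
env['q'] = env['j']+1 = 4 → {'q': 4, 'j': 3, 'd': 5}
env['q'] = 4+5 = 9 → {'q': 9, 'j': 3, 'd': 5}
sum of values = 17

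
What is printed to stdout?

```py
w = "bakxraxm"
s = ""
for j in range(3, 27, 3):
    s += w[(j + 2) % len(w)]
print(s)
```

abxxarmk

j=3: add w[5]='a' → 'a'
j=6: add w[0]='b' → 'ab'
j=9: add w[3]='x' → 'abx'
j=12: add w[6]='x' → 'abxx'
j=15: add w[1]='a' → 'abxxa'
j=18: add w[4]='r' → 'abxxar'
j=21: add w[7]='m' → 'abxxarm'
j=24: add w[2]='k' → 'abxxarmk'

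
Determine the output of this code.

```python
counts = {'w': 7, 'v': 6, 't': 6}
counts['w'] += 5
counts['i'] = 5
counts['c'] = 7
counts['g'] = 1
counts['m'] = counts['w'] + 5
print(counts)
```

{'w': 12, 'v': 6, 't': 6, 'i': 5, 'c': 7, 'g': 1, 'm': 17}

counts['w'] = 7+5 = 12 → {'w': 12, 'v': 6, 't': 6}
counts['i'] = 5 → {'w': 12, 'v': 6, 't': 6, 'i': 5}
counts['c'] = 7 → {'w': 12, 'v': 6, 't': 6, 'i': 5, 'c': 7}
counts['g'] = 1 → {'w': 12, 'v': 6, 't': 6, 'i': 5, 'c': 7, 'g': 1}
counts['m'] = counts['w']+5 = 17 → {'w': 12, 'v': 6, 't': 6, 'i': 5, 'c': 7, 'g': 1, 'm': 17}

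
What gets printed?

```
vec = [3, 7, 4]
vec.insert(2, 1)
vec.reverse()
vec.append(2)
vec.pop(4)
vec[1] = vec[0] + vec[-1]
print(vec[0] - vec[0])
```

insert 1 at 2 → [3, 7, 1, 4]
reverse → [4, 1, 7, 3]
append 2 → [4, 1, 7, 3, 2]
pop(4) removes 2 → [4, 1, 7, 3]
vec[1] = vec[0]+vec[-1] = 4+3 = 7 → [4, 7, 7, 3]
vec[0]-vec[0] = 4-4 = 0

0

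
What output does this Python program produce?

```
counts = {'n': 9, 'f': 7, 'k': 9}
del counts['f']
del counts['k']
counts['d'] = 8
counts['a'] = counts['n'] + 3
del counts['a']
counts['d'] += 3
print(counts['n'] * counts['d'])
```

99

del 'f' → {'n': 9, 'k': 9}
del 'k' → {'n': 9}
counts['d'] = 8 → {'n': 9, 'd': 8}
counts['a'] = counts['n']+3 = 12 → {'n': 9, 'd': 8, 'a': 12}
del 'a' → {'n': 9, 'd': 8}
counts['d'] = 8+3 = 11 → {'n': 9, 'd': 11}
counts['n']*counts['d'] = 9*11 = 99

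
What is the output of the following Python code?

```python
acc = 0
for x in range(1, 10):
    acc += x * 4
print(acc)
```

x=1: acc = 0+1*4 = 4
x=2: acc = 4+2*4 = 12
x=3: acc = 12+3*4 = 24
x=4: acc = 24+4*4 = 40
x=5: acc = 40+5*4 = 60
x=6: acc = 60+6*4 = 84
x=7: acc = 84+7*4 = 112
x=8: acc = 112+8*4 = 144
x=9: acc = 144+9*4 = 180

180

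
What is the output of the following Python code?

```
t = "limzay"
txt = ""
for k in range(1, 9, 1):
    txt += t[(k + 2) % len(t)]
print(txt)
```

zaylimza

k=1: add t[3]='z' → 'z'
k=2: add t[4]='a' → 'za'
k=3: add t[5]='y' → 'zay'
k=4: add t[0]='l' → 'zayl'
k=5: add t[1]='i' → 'zayli'
k=6: add t[2]='m' → 'zaylim'
k=7: add t[3]='z' → 'zaylimz'
k=8: add t[4]='a' → 'zaylimza'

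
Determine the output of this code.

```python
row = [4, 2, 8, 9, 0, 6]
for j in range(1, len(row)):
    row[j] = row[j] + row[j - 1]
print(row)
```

[4, 6, 14, 23, 23, 29]

j=1: row[1] = 2+4 = 6 → [4, 6, 8, 9, 0, 6]
j=2: row[2] = 8+6 = 14 → [4, 6, 14, 9, 0, 6]
j=3: row[3] = 9+14 = 23 → [4, 6, 14, 23, 0, 6]
j=4: row[4] = 0+23 = 23 → [4, 6, 14, 23, 23, 6]
j=5: row[5] = 6+23 = 29 → [4, 6, 14, 23, 23, 29]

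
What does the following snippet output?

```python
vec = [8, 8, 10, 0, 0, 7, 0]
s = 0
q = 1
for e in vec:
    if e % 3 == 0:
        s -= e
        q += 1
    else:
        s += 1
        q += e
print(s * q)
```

e=8: not %3==0, s = 0+1 = 1; q=9
e=8: not %3==0, s = 1+1 = 2; q=17
e=10: not %3==0, s = 2+1 = 3; q=27
e=0: %3==0, s = 3-0 = 3; q=28
e=0: %3==0, s = 3-0 = 3; q=29
e=7: not %3==0, s = 3+1 = 4; q=36
e=0: %3==0, s = 4-0 = 4; q=37
s*q = 4*37 = 148

148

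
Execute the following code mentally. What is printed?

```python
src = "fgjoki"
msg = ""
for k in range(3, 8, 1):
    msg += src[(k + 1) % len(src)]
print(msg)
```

kifgj

k=3: add src[4]='k' → 'k'
k=4: add src[5]='i' → 'ki'
k=5: add src[0]='f' → 'kif'
k=6: add src[1]='g' → 'kifg'
k=7: add src[2]='j' → 'kifgj'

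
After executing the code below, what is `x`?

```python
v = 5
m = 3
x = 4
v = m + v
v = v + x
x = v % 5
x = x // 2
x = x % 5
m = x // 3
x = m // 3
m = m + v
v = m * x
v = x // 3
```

v = 3+5 = 8
v = 8+4 = 12
x = 12%5 = 2
x = 2//2 = 1
x = 1%5 = 1
m = 1//3 = 0
x = 0//3 = 0
m = 0+12 = 12
v = 12*0 = 0
v = 0//3 = 0

0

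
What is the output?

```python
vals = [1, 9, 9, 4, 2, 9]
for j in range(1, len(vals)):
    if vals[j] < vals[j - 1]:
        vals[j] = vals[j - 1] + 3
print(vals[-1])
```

j=1: 9>=1, unchanged → [1, 9, 9, 4, 2, 9]
j=2: 9>=9, unchanged → [1, 9, 9, 4, 2, 9]
j=3: 4<9, vals[3] = 9+3 = 12 → [1, 9, 9, 12, 2, 9]
j=4: 2<12, vals[4] = 12+3 = 15 → [1, 9, 9, 12, 15, 9]
j=5: 9<15, vals[5] = 15+3 = 18 → [1, 9, 9, 12, 15, 18]

18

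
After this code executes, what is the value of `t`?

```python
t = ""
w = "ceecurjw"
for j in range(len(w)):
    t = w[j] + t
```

'wjruceec'

j=0: prepend 'c' → 'c'
j=1: prepend 'e' → 'ec'
j=2: prepend 'e' → 'eec'
j=3: prepend 'c' → 'ceec'
j=4: prepend 'u' → 'uceec'
j=5: prepend 'r' → 'ruceec'
j=6: prepend 'j' → 'jruceec'
j=7: prepend 'w' → 'wjruceec'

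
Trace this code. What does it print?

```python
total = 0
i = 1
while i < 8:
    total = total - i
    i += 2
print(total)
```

-16

i=1: total = 0-1 = -1
i=3: total = (-1)-3 = -4
i=5: total = (-4)-5 = -9
i=7: total = (-9)-7 = -16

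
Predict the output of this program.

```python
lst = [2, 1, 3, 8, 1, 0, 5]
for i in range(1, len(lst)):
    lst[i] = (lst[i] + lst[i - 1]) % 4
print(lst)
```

[2, 3, 2, 2, 3, 3, 0]

i=1: lst[1] = (1+2)%4 = 3 → [2, 3, 3, 8, 1, 0, 5]
i=2: lst[2] = (3+3)%4 = 2 → [2, 3, 2, 8, 1, 0, 5]
i=3: lst[3] = (8+2)%4 = 2 → [2, 3, 2, 2, 1, 0, 5]
i=4: lst[4] = (1+2)%4 = 3 → [2, 3, 2, 2, 3, 0, 5]
i=5: lst[5] = (0+3)%4 = 3 → [2, 3, 2, 2, 3, 3, 5]
i=6: lst[6] = (5+3)%4 = 0 → [2, 3, 2, 2, 3, 3, 0]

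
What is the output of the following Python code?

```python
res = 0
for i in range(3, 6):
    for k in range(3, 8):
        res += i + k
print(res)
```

i=3,k=3: res = 0+6 = 6
i=3,k=4: res = 6+7 = 13
i=3,k=5: res = 13+8 = 21
i=3,k=6: res = 21+9 = 30
i=3,k=7: res = 30+10 = 40
i=4,k=3: res = 40+7 = 47
i=4,k=4: res = 47+8 = 55
i=4,k=5: res = 55+9 = 64
i=4,k=6: res = 64+10 = 74
i=4,k=7: res = 74+11 = 85
i=5,k=3: res = 85+8 = 93
i=5,k=4: res = 93+9 = 102
i=5,k=5: res = 102+10 = 112
i=5,k=6: res = 112+11 = 123
i=5,k=7: res = 123+12 = 135

135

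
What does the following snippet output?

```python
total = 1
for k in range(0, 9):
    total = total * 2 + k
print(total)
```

1014

k=0: total = 1*2+0 = 2
k=1: total = 2*2+1 = 5
k=2: total = 5*2+2 = 12
k=3: total = 12*2+3 = 27
k=4: total = 27*2+4 = 58
k=5: total = 58*2+5 = 121
k=6: total = 121*2+6 = 248
k=7: total = 248*2+7 = 503
k=8: total = 503*2+8 = 1014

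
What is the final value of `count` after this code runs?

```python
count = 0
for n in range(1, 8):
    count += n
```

28

n=1: count = 0+1 = 1
n=2: count = 1+2 = 3
n=3: count = 3+3 = 6
n=4: count = 6+4 = 10
n=5: count = 10+5 = 15
n=6: count = 15+6 = 21
n=7: count = 21+7 = 28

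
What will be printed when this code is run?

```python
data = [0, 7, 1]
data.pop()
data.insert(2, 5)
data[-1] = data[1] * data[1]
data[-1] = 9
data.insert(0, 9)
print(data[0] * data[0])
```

81

pop() removes 1 → [0, 7]
insert 5 at 2 → [0, 7, 5]
data[-1] = data[1]*data[1] = 7*7 = 49 → [0, 7, 49]
data[-1] = 9 → [0, 7, 9]
insert 9 at 0 → [9, 0, 7, 9]
data[0]*data[0] = 9*9 = 81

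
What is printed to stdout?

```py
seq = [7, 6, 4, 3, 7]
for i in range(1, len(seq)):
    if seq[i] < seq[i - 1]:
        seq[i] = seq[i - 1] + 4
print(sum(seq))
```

75

i=1: 6<7, seq[1] = 7+4 = 11 → [7, 11, 4, 3, 7]
i=2: 4<11, seq[2] = 11+4 = 15 → [7, 11, 15, 3, 7]
i=3: 3<15, seq[3] = 15+4 = 19 → [7, 11, 15, 19, 7]
i=4: 7<19, seq[4] = 19+4 = 23 → [7, 11, 15, 19, 23]
sum = 75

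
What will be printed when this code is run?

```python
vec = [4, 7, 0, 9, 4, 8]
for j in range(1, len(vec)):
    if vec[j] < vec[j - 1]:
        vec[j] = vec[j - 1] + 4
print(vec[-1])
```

j=1: 7>=4, unchanged → [4, 7, 0, 9, 4, 8]
j=2: 0<7, vec[2] = 7+4 = 11 → [4, 7, 11, 9, 4, 8]
j=3: 9<11, vec[3] = 11+4 = 15 → [4, 7, 11, 15, 4, 8]
j=4: 4<15, vec[4] = 15+4 = 19 → [4, 7, 11, 15, 19, 8]
j=5: 8<19, vec[5] = 19+4 = 23 → [4, 7, 11, 15, 19, 23]

23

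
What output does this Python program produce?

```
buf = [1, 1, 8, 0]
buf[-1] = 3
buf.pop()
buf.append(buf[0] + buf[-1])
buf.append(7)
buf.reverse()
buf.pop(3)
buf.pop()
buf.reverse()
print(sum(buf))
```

buf[-1] = 3 → [1, 1, 8, 3]
pop() removes 3 → [1, 1, 8]
append buf[0]+buf[-1] = 1+8 = 9 → [1, 1, 8, 9]
append 7 → [1, 1, 8, 9, 7]
reverse → [7, 9, 8, 1, 1]
pop(3) removes 1 → [7, 9, 8, 1]
pop() removes 1 → [7, 9, 8]
reverse → [8, 9, 7]
sum = 24

24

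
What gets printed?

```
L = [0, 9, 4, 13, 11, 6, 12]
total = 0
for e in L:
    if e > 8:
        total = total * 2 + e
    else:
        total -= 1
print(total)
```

e=0: not >8, total = 0-1 = -1
e=9: >8, total = (-1)*2+9 = 7
e=4: not >8, total = 7-1 = 6
e=13: >8, total = 6*2+13 = 25
e=11: >8, total = 25*2+11 = 61
e=6: not >8, total = 61-1 = 60
e=12: >8, total = 60*2+12 = 132

132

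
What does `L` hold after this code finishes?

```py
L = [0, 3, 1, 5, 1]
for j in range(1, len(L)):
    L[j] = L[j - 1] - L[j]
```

j=1: L[1] = 0-3 = -3 → [0, -3, 1, 5, 1]
j=2: L[2] = (-3)-1 = -4 → [0, -3, -4, 5, 1]
j=3: L[3] = (-4)-5 = -9 → [0, -3, -4, -9, 1]
j=4: L[4] = (-9)-1 = -10 → [0, -3, -4, -9, -10]

[0, -3, -4, -9, -10]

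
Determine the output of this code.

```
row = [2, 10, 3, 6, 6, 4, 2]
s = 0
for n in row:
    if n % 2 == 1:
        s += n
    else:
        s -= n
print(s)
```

n=2: not odd, s = 0-2 = -2
n=10: not odd, s = (-2)-10 = -12
n=3: odd, s = (-12)+3 = -9
n=6: not odd, s = (-9)-6 = -15
n=6: not odd, s = (-15)-6 = -21
n=4: not odd, s = (-21)-4 = -25
n=2: not odd, s = (-25)-2 = -27

-27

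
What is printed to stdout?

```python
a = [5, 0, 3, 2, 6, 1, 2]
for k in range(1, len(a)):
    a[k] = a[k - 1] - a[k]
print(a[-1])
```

k=1: a[1] = 5-0 = 5 → [5, 5, 3, 2, 6, 1, 2]
k=2: a[2] = 5-3 = 2 → [5, 5, 2, 2, 6, 1, 2]
k=3: a[3] = 2-2 = 0 → [5, 5, 2, 0, 6, 1, 2]
k=4: a[4] = 0-6 = -6 → [5, 5, 2, 0, -6, 1, 2]
k=5: a[5] = (-6)-1 = -7 → [5, 5, 2, 0, -6, -7, 2]
k=6: a[6] = (-7)-2 = -9 → [5, 5, 2, 0, -6, -7, -9]

-9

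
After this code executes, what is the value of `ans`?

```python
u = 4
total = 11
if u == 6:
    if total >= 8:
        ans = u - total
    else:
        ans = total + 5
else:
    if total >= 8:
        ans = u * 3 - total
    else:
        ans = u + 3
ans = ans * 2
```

2

u=4, total=11
u == 6 is False; total >= 8 is True
→ ans = u * 3 - total = 1
ans = 1*2 = 2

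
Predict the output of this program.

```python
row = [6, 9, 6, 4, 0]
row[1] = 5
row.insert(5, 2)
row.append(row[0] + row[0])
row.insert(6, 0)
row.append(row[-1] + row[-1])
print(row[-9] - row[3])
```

2

row[1] = 5 → [6, 5, 6, 4, 0]
insert 2 at 5 → [6, 5, 6, 4, 0, 2]
append row[0]+row[0] = 6+6 = 12 → [6, 5, 6, 4, 0, 2, 12]
insert 0 at 6 → [6, 5, 6, 4, 0, 2, 0, 12]
append row[-1]+row[-1] = 12+12 = 24 → [6, 5, 6, 4, 0, 2, 0, 12, 24]
row[-9]-row[3] = 6-4 = 2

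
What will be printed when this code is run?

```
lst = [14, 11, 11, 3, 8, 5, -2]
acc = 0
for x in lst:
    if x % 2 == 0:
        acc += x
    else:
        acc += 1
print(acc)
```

24

x=14: even, acc = 0+14 = 14
x=11: not even, acc = 14+1 = 15
x=11: not even, acc = 15+1 = 16
x=3: not even, acc = 16+1 = 17
x=8: even, acc = 17+8 = 25
x=5: not even, acc = 25+1 = 26
x=-2: even, acc = 26+(-2) = 24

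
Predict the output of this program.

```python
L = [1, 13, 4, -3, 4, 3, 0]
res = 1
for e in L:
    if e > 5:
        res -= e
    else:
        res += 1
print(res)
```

-6

e=1: not >5, res = 1+1 = 2
e=13: >5, res = 2-13 = -11
e=4: not >5, res = (-11)+1 = -10
e=-3: not >5, res = (-10)+1 = -9
e=4: not >5, res = (-9)+1 = -8
e=3: not >5, res = (-8)+1 = -7
e=0: not >5, res = (-7)+1 = -6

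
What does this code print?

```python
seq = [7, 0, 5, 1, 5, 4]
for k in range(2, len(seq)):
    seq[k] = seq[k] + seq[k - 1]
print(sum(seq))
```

44

k=2: seq[2] = 5+0 = 5 → [7, 0, 5, 1, 5, 4]
k=3: seq[3] = 1+5 = 6 → [7, 0, 5, 6, 5, 4]
k=4: seq[4] = 5+6 = 11 → [7, 0, 5, 6, 11, 4]
k=5: seq[5] = 4+11 = 15 → [7, 0, 5, 6, 11, 15]
sum = 44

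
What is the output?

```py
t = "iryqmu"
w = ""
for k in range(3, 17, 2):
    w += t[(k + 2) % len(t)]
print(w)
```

k=3: add t[5]='u' → 'u'
k=5: add t[1]='r' → 'ur'
k=7: add t[3]='q' → 'urq'
k=9: add t[5]='u' → 'urqu'
k=11: add t[1]='r' → 'urqur'
k=13: add t[3]='q' → 'urqurq'
k=15: add t[5]='u' → 'urqurqu'

urqurqu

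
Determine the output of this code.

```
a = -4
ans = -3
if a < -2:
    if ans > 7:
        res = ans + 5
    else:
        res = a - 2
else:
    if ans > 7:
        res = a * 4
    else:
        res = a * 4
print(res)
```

a=-4, ans=-3
a < -2 is True; ans > 7 is False
→ res = a - 2 = -6

-6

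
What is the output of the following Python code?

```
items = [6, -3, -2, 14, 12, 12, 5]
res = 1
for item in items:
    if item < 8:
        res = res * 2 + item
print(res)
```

53

item=6: <8, res = 1*2+6 = 8
item=-3: <8, res = 8*2+(-3) = 13
item=-2: <8, res = 13*2+(-2) = 24
item=14: not <8
item=12: not <8
item=12: not <8
item=5: <8, res = 24*2+5 = 53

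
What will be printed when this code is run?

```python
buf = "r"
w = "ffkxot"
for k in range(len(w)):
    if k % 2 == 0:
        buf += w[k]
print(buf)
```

k=0: add 'f' → 'rf'
k=1: skip
k=2: add 'k' → 'rfk'
k=3: skip
k=4: add 'o' → 'rfko'
k=5: skip

rfko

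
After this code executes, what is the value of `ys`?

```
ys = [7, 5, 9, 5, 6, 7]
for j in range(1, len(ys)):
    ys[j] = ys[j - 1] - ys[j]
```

j=1: ys[1] = 7-5 = 2 → [7, 2, 9, 5, 6, 7]
j=2: ys[2] = 2-9 = -7 → [7, 2, -7, 5, 6, 7]
j=3: ys[3] = (-7)-5 = -12 → [7, 2, -7, -12, 6, 7]
j=4: ys[4] = (-12)-6 = -18 → [7, 2, -7, -12, -18, 7]
j=5: ys[5] = (-18)-7 = -25 → [7, 2, -7, -12, -18, -25]

[7, 2, -7, -12, -18, -25]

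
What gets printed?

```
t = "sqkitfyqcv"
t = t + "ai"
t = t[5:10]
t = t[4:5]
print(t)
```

+ 'ai' → 'sqkitfyqcvai'
slice [5:10] → 'fyqcv'
slice [4:5] → 'v'

v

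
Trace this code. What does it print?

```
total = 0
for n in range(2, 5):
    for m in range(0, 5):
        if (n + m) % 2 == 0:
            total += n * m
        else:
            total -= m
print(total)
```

n=2,m=0: even sum, total = 0+0 = 0
n=2,m=1: odd sum, total = 0-1 = -1
n=2,m=2: even sum, total = (-1)+4 = 3
n=2,m=3: odd sum, total = 3-3 = 0
n=2,m=4: even sum, total = 0+8 = 8
n=3,m=0: odd sum, total = 8-0 = 8
n=3,m=1: even sum, total = 8+3 = 11
n=3,m=2: odd sum, total = 11-2 = 9
n=3,m=3: even sum, total = 9+9 = 18
n=3,m=4: odd sum, total = 18-4 = 14
n=4,m=0: even sum, total = 14+0 = 14
n=4,m=1: odd sum, total = 14-1 = 13
n=4,m=2: even sum, total = 13+8 = 21
n=4,m=3: odd sum, total = 21-3 = 18
n=4,m=4: even sum, total = 18+16 = 34

34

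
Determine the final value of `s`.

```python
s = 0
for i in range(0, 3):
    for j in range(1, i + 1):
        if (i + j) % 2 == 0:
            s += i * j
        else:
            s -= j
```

4

i=1,j=1: even sum, s = 0+1 = 1
i=2,j=1: odd sum, s = 1-1 = 0
i=2,j=2: even sum, s = 0+4 = 4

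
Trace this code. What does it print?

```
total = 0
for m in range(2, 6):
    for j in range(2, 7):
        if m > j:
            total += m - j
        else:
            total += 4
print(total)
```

66

m=2,j=2: not 2>2, total = 0+4 = 4
m=2,j=3: not 2>3, total = 4+4 = 8
m=2,j=4: not 2>4, total = 8+4 = 12
m=2,j=5: not 2>5, total = 12+4 = 16
m=2,j=6: not 2>6, total = 16+4 = 20
m=3,j=2: 3>2, total = 20+1 = 21
m=3,j=3: not 3>3, total = 21+4 = 25
m=3,j=4: not 3>4, total = 25+4 = 29
m=3,j=5: not 3>5, total = 29+4 = 33
m=3,j=6: not 3>6, total = 33+4 = 37
m=4,j=2: 4>2, total = 37+2 = 39
m=4,j=3: 4>3, total = 39+1 = 40
m=4,j=4: not 4>4, total = 40+4 = 44
m=4,j=5: not 4>5, total = 44+4 = 48
m=4,j=6: not 4>6, total = 48+4 = 52
m=5,j=2: 5>2, total = 52+3 = 55
m=5,j=3: 5>3, total = 55+2 = 57
m=5,j=4: 5>4, total = 57+1 = 58
m=5,j=5: not 5>5, total = 58+4 = 62
m=5,j=6: not 5>6, total = 62+4 = 66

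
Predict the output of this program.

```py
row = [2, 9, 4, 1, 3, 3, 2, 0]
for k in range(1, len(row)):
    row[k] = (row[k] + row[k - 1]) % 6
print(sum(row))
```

k=1: row[1] = (9+2)%6 = 5 → [2, 5, 4, 1, 3, 3, 2, 0]
k=2: row[2] = (4+5)%6 = 3 → [2, 5, 3, 1, 3, 3, 2, 0]
k=3: row[3] = (1+3)%6 = 4 → [2, 5, 3, 4, 3, 3, 2, 0]
k=4: row[4] = (3+4)%6 = 1 → [2, 5, 3, 4, 1, 3, 2, 0]
k=5: row[5] = (3+1)%6 = 4 → [2, 5, 3, 4, 1, 4, 2, 0]
k=6: row[6] = (2+4)%6 = 0 → [2, 5, 3, 4, 1, 4, 0, 0]
k=7: row[7] = (0+0)%6 = 0 → [2, 5, 3, 4, 1, 4, 0, 0]
sum = 19

19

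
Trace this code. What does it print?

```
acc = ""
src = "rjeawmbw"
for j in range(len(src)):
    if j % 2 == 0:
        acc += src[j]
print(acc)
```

j=0: add 'r' → 'r'
j=1: skip
j=2: add 'e' → 're'
j=3: skip
j=4: add 'w' → 'rew'
j=5: skip
j=6: add 'b' → 'rewb'
j=7: skip

rewb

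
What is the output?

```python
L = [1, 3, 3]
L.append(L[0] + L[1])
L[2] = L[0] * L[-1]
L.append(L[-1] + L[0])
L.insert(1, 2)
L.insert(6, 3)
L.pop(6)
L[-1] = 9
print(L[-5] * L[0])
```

append L[0]+L[1] = 1+3 = 4 → [1, 3, 3, 4]
L[2] = L[0]*L[-1] = 1*4 = 4 → [1, 3, 4, 4]
append L[-1]+L[0] = 4+1 = 5 → [1, 3, 4, 4, 5]
insert 2 at 1 → [1, 2, 3, 4, 4, 5]
insert 3 at 6 → [1, 2, 3, 4, 4, 5, 3]
pop(6) removes 3 → [1, 2, 3, 4, 4, 5]
L[-1] = 9 → [1, 2, 3, 4, 4, 9]
L[-5]*L[0] = 2*1 = 2

2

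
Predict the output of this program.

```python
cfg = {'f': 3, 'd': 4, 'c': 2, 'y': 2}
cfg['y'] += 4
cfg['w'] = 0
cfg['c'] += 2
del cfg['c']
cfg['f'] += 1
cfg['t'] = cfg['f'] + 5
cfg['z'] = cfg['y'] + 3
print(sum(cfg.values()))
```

32

cfg['y'] = 2+4 = 6 → {'f': 3, 'd': 4, 'c': 2, 'y': 6}
cfg['w'] = 0 → {'f': 3, 'd': 4, 'c': 2, 'y': 6, 'w': 0}
cfg['c'] = 2+2 = 4 → {'f': 3, 'd': 4, 'c': 4, 'y': 6, 'w': 0}
del 'c' → {'f': 3, 'd': 4, 'y': 6, 'w': 0}
cfg['f'] = 3+1 = 4 → {'f': 4, 'd': 4, 'y': 6, 'w': 0}
cfg['t'] = cfg['f']+5 = 9 → {'f': 4, 'd': 4, 'y': 6, 'w': 0, 't': 9}
cfg['z'] = cfg['y']+3 = 9 → {'f': 4, 'd': 4, 'y': 6, 'w': 0, 't': 9, 'z': 9}
sum of values = 32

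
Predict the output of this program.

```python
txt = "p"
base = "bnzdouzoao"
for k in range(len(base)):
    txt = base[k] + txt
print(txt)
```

oaozuodznbp

k=0: prepend 'b' → 'bp'
k=1: prepend 'n' → 'nbp'
k=2: prepend 'z' → 'znbp'
k=3: prepend 'd' → 'dznbp'
k=4: prepend 'o' → 'odznbp'
k=5: prepend 'u' → 'uodznbp'
k=6: prepend 'z' → 'zuodznbp'
k=7: prepend 'o' → 'ozuodznbp'
k=8: prepend 'a' → 'aozuodznbp'
k=9: prepend 'o' → 'oaozuodznbp'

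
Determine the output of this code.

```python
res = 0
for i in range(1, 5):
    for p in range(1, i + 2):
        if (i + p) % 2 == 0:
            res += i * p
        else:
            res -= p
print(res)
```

i=1,p=1: even sum, res = 0+1 = 1
i=1,p=2: odd sum, res = 1-2 = -1
i=2,p=1: odd sum, res = (-1)-1 = -2
i=2,p=2: even sum, res = (-2)+4 = 2
i=2,p=3: odd sum, res = 2-3 = -1
i=3,p=1: even sum, res = (-1)+3 = 2
i=3,p=2: odd sum, res = 2-2 = 0
i=3,p=3: even sum, res = 0+9 = 9
i=3,p=4: odd sum, res = 9-4 = 5
i=4,p=1: odd sum, res = 5-1 = 4
i=4,p=2: even sum, res = 4+8 = 12
i=4,p=3: odd sum, res = 12-3 = 9
i=4,p=4: even sum, res = 9+16 = 25
i=4,p=5: odd sum, res = 25-5 = 20

20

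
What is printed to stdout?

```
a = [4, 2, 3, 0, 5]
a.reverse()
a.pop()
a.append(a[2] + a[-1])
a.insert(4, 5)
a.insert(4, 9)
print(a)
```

[5, 0, 3, 2, 9, 5, 5]

reverse → [5, 0, 3, 2, 4]
pop() removes 4 → [5, 0, 3, 2]
append a[2]+a[-1] = 3+2 = 5 → [5, 0, 3, 2, 5]
insert 5 at 4 → [5, 0, 3, 2, 5, 5]
insert 9 at 4 → [5, 0, 3, 2, 9, 5, 5]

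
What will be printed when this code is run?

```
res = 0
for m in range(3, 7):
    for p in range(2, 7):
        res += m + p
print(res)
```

m=3,p=2: res = 0+5 = 5
m=3,p=3: res = 5+6 = 11
m=3,p=4: res = 11+7 = 18
m=3,p=5: res = 18+8 = 26
m=3,p=6: res = 26+9 = 35
m=4,p=2: res = 35+6 = 41
m=4,p=3: res = 41+7 = 48
m=4,p=4: res = 48+8 = 56
m=4,p=5: res = 56+9 = 65
m=4,p=6: res = 65+10 = 75
m=5,p=2: res = 75+7 = 82
m=5,p=3: res = 82+8 = 90
m=5,p=4: res = 90+9 = 99
m=5,p=5: res = 99+10 = 109
m=5,p=6: res = 109+11 = 120
m=6,p=2: res = 120+8 = 128
m=6,p=3: res = 128+9 = 137
m=6,p=4: res = 137+10 = 147
m=6,p=5: res = 147+11 = 158
m=6,p=6: res = 158+12 = 170

170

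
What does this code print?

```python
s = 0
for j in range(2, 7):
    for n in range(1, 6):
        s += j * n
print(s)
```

300

j=2,n=1: s = 0+2 = 2
j=2,n=2: s = 2+4 = 6
j=2,n=3: s = 6+6 = 12
j=2,n=4: s = 12+8 = 20
j=2,n=5: s = 20+10 = 30
j=3,n=1: s = 30+3 = 33
j=3,n=2: s = 33+6 = 39
j=3,n=3: s = 39+9 = 48
j=3,n=4: s = 48+12 = 60
j=3,n=5: s = 60+15 = 75
j=4,n=1: s = 75+4 = 79
j=4,n=2: s = 79+8 = 87
j=4,n=3: s = 87+12 = 99
j=4,n=4: s = 99+16 = 115
j=4,n=5: s = 115+20 = 135
j=5,n=1: s = 135+5 = 140
j=5,n=2: s = 140+10 = 150
j=5,n=3: s = 150+15 = 165
j=5,n=4: s = 165+20 = 185
j=5,n=5: s = 185+25 = 210
j=6,n=1: s = 210+6 = 216
j=6,n=2: s = 216+12 = 228
j=6,n=3: s = 228+18 = 246
j=6,n=4: s = 246+24 = 270
j=6,n=5: s = 270+30 = 300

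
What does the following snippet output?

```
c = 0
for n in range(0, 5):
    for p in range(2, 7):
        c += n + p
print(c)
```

150

n=0,p=2: c = 0+2 = 2
n=0,p=3: c = 2+3 = 5
n=0,p=4: c = 5+4 = 9
n=0,p=5: c = 9+5 = 14
n=0,p=6: c = 14+6 = 20
n=1,p=2: c = 20+3 = 23
n=1,p=3: c = 23+4 = 27
n=1,p=4: c = 27+5 = 32
n=1,p=5: c = 32+6 = 38
n=1,p=6: c = 38+7 = 45
n=2,p=2: c = 45+4 = 49
n=2,p=3: c = 49+5 = 54
n=2,p=4: c = 54+6 = 60
n=2,p=5: c = 60+7 = 67
n=2,p=6: c = 67+8 = 75
n=3,p=2: c = 75+5 = 80
n=3,p=3: c = 80+6 = 86
n=3,p=4: c = 86+7 = 93
n=3,p=5: c = 93+8 = 101
n=3,p=6: c = 101+9 = 110
n=4,p=2: c = 110+6 = 116
n=4,p=3: c = 116+7 = 123
n=4,p=4: c = 123+8 = 131
n=4,p=5: c = 131+9 = 140
n=4,p=6: c = 140+10 = 150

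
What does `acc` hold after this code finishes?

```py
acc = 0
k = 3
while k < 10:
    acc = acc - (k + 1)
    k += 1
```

k=3: acc = 0-4 = -4
k=4: acc = (-4)-5 = -9
k=5: acc = (-9)-6 = -15
k=6: acc = (-15)-7 = -22
k=7: acc = (-22)-8 = -30
k=8: acc = (-30)-9 = -39
k=9: acc = (-39)-10 = -49

-49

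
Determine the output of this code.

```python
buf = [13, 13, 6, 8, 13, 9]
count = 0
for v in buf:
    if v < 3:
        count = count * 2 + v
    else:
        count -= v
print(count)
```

-62

v=13: not <3, count = 0-13 = -13
v=13: not <3, count = (-13)-13 = -26
v=6: not <3, count = (-26)-6 = -32
v=8: not <3, count = (-32)-8 = -40
v=13: not <3, count = (-40)-13 = -53
v=9: not <3, count = (-53)-9 = -62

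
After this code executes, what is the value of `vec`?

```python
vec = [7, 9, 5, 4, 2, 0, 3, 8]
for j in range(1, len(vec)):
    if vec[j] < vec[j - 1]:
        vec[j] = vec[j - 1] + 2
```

[7, 9, 11, 13, 15, 17, 19, 21]

j=1: 9>=7, unchanged → [7, 9, 5, 4, 2, 0, 3, 8]
j=2: 5<9, vec[2] = 9+2 = 11 → [7, 9, 11, 4, 2, 0, 3, 8]
j=3: 4<11, vec[3] = 11+2 = 13 → [7, 9, 11, 13, 2, 0, 3, 8]
j=4: 2<13, vec[4] = 13+2 = 15 → [7, 9, 11, 13, 15, 0, 3, 8]
j=5: 0<15, vec[5] = 15+2 = 17 → [7, 9, 11, 13, 15, 17, 3, 8]
j=6: 3<17, vec[6] = 17+2 = 19 → [7, 9, 11, 13, 15, 17, 19, 8]
j=7: 8<19, vec[7] = 19+2 = 21 → [7, 9, 11, 13, 15, 17, 19, 21]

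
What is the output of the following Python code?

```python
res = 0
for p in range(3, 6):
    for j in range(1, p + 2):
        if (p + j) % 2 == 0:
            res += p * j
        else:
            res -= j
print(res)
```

54

p=3,j=1: even sum, res = 0+3 = 3
p=3,j=2: odd sum, res = 3-2 = 1
p=3,j=3: even sum, res = 1+9 = 10
p=3,j=4: odd sum, res = 10-4 = 6
p=4,j=1: odd sum, res = 6-1 = 5
p=4,j=2: even sum, res = 5+8 = 13
p=4,j=3: odd sum, res = 13-3 = 10
p=4,j=4: even sum, res = 10+16 = 26
p=4,j=5: odd sum, res = 26-5 = 21
p=5,j=1: even sum, res = 21+5 = 26
p=5,j=2: odd sum, res = 26-2 = 24
p=5,j=3: even sum, res = 24+15 = 39
p=5,j=4: odd sum, res = 39-4 = 35
p=5,j=5: even sum, res = 35+25 = 60
p=5,j=6: odd sum, res = 60-6 = 54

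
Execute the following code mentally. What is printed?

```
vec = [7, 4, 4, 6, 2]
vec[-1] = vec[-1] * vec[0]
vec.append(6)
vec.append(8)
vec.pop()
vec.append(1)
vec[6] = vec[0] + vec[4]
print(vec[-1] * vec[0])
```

147

vec[-1] = vec[-1]*vec[0] = 2*7 = 14 → [7, 4, 4, 6, 14]
append 6 → [7, 4, 4, 6, 14, 6]
append 8 → [7, 4, 4, 6, 14, 6, 8]
pop() removes 8 → [7, 4, 4, 6, 14, 6]
append 1 → [7, 4, 4, 6, 14, 6, 1]
vec[6] = vec[0]+vec[4] = 7+14 = 21 → [7, 4, 4, 6, 14, 6, 21]
vec[-1]*vec[0] = 21*7 = 147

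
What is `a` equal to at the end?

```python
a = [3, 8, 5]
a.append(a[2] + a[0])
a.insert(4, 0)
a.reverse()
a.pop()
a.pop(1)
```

append a[2]+a[0] = 5+3 = 8 → [3, 8, 5, 8]
insert 0 at 4 → [3, 8, 5, 8, 0]
reverse → [0, 8, 5, 8, 3]
pop() removes 3 → [0, 8, 5, 8]
pop(1) removes 8 → [0, 5, 8]

[0, 5, 8]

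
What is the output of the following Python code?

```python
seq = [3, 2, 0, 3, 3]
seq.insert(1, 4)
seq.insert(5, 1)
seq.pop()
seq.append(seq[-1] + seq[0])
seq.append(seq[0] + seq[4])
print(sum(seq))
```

23

insert 4 at 1 → [3, 4, 2, 0, 3, 3]
insert 1 at 5 → [3, 4, 2, 0, 3, 1, 3]
pop() removes 3 → [3, 4, 2, 0, 3, 1]
append seq[-1]+seq[0] = 1+3 = 4 → [3, 4, 2, 0, 3, 1, 4]
append seq[0]+seq[4] = 3+3 = 6 → [3, 4, 2, 0, 3, 1, 4, 6]
sum = 23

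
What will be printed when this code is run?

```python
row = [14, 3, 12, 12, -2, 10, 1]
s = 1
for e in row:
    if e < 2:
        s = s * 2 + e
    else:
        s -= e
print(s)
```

-183

e=14: not <2, s = 1-14 = -13
e=3: not <2, s = (-13)-3 = -16
e=12: not <2, s = (-16)-12 = -28
e=12: not <2, s = (-28)-12 = -40
e=-2: <2, s = (-40)*2+(-2) = -82
e=10: not <2, s = (-82)-10 = -92
e=1: <2, s = (-92)*2+1 = -183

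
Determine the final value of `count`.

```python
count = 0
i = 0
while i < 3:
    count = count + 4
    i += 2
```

8

i=0: count = 0+4 = 4
i=2: count = 4+4 = 8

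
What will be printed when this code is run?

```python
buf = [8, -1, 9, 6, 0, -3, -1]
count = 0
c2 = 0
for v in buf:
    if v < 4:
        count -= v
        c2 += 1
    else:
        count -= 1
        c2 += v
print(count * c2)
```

v=8: not <4, count = 0-1 = -1; c2=8
v=-1: <4, count = (-1)-(-1) = 0; c2=9
v=9: not <4, count = 0-1 = -1; c2=18
v=6: not <4, count = (-1)-1 = -2; c2=24
v=0: <4, count = (-2)-0 = -2; c2=25
v=-3: <4, count = (-2)-(-3) = 1; c2=26
v=-1: <4, count = 1-(-1) = 2; c2=27
count*c2 = 2*27 = 54

54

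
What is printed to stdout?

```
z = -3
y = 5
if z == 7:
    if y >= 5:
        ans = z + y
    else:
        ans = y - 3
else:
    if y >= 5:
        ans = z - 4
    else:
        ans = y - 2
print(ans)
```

z=-3, y=5
z == 7 is False; y >= 5 is True
→ ans = z - 4 = -7

-7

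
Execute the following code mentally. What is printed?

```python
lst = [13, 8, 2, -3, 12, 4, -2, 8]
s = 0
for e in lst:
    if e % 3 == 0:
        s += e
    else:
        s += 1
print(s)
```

15

e=13: not %3==0, s = 0+1 = 1
e=8: not %3==0, s = 1+1 = 2
e=2: not %3==0, s = 2+1 = 3
e=-3: %3==0, s = 3+(-3) = 0
e=12: %3==0, s = 0+12 = 12
e=4: not %3==0, s = 12+1 = 13
e=-2: not %3==0, s = 13+1 = 14
e=8: not %3==0, s = 14+1 = 15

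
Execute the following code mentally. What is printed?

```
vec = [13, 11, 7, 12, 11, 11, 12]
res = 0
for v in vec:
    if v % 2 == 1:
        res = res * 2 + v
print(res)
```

v=13: odd, res = 0*2+13 = 13
v=11: odd, res = 13*2+11 = 37
v=7: odd, res = 37*2+7 = 81
v=12: not odd
v=11: odd, res = 81*2+11 = 173
v=11: odd, res = 173*2+11 = 357
v=12: not odd

357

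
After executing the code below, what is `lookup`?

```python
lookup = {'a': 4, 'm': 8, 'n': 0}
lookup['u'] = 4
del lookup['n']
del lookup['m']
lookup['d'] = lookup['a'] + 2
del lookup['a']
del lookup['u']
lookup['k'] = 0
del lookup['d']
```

lookup['u'] = 4 → {'a': 4, 'm': 8, 'n': 0, 'u': 4}
del 'n' → {'a': 4, 'm': 8, 'u': 4}
del 'm' → {'a': 4, 'u': 4}
lookup['d'] = lookup['a']+2 = 6 → {'a': 4, 'u': 4, 'd': 6}
del 'a' → {'u': 4, 'd': 6}
del 'u' → {'d': 6}
lookup['k'] = 0 → {'d': 6, 'k': 0}
del 'd' → {'k': 0}

{'k': 0}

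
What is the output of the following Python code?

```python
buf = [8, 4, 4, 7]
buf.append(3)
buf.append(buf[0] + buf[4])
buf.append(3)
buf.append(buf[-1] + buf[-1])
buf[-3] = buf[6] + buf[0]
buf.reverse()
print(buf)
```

[6, 3, 11, 3, 7, 4, 4, 8]

append 3 → [8, 4, 4, 7, 3]
append buf[0]+buf[4] = 8+3 = 11 → [8, 4, 4, 7, 3, 11]
append 3 → [8, 4, 4, 7, 3, 11, 3]
append buf[-1]+buf[-1] = 3+3 = 6 → [8, 4, 4, 7, 3, 11, 3, 6]
buf[-3] = buf[6]+buf[0] = 3+8 = 11 → [8, 4, 4, 7, 3, 11, 3, 6]
reverse → [6, 3, 11, 3, 7, 4, 4, 8]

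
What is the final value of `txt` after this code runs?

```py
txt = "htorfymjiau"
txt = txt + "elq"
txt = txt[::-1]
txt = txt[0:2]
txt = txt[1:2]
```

'l'

+ 'elq' → 'htorfymjiauelq'
reverse → 'qleuaijmyfroth'
slice [0:2] → 'ql'
slice [1:2] → 'l'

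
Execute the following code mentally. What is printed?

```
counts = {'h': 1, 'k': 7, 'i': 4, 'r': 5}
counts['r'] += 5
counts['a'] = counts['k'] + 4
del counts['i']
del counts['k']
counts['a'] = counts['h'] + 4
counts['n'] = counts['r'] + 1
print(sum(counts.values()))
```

counts['r'] = 5+5 = 10 → {'h': 1, 'k': 7, 'i': 4, 'r': 10}
counts['a'] = counts['k']+4 = 11 → {'h': 1, 'k': 7, 'i': 4, 'r': 10, 'a': 11}
del 'i' → {'h': 1, 'k': 7, 'r': 10, 'a': 11}
del 'k' → {'h': 1, 'r': 10, 'a': 11}
counts['a'] = counts['h']+4 = 5 → {'h': 1, 'r': 10, 'a': 5}
counts['n'] = counts['r']+1 = 11 → {'h': 1, 'r': 10, 'a': 5, 'n': 11}
sum of values = 27

27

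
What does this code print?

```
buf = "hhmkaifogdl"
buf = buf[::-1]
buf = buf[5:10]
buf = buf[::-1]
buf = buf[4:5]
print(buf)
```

i

reverse → 'ldgofiakmhh'
slice [5:10] → 'iakmh'
reverse → 'hmkai'
slice [4:5] → 'i'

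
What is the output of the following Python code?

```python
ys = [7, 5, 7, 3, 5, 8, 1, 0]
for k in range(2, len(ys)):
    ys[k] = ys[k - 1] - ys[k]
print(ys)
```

k=2: ys[2] = 5-7 = -2 → [7, 5, -2, 3, 5, 8, 1, 0]
k=3: ys[3] = (-2)-3 = -5 → [7, 5, -2, -5, 5, 8, 1, 0]
k=4: ys[4] = (-5)-5 = -10 → [7, 5, -2, -5, -10, 8, 1, 0]
k=5: ys[5] = (-10)-8 = -18 → [7, 5, -2, -5, -10, -18, 1, 0]
k=6: ys[6] = (-18)-1 = -19 → [7, 5, -2, -5, -10, -18, -19, 0]
k=7: ys[7] = (-19)-0 = -19 → [7, 5, -2, -5, -10, -18, -19, -19]

[7, 5, -2, -5, -10, -18, -19, -19]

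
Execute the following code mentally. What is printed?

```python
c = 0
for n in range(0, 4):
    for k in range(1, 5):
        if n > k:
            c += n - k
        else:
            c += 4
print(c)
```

56

n=0,k=1: not 0>1, c = 0+4 = 4
n=0,k=2: not 0>2, c = 4+4 = 8
n=0,k=3: not 0>3, c = 8+4 = 12
n=0,k=4: not 0>4, c = 12+4 = 16
n=1,k=1: not 1>1, c = 16+4 = 20
n=1,k=2: not 1>2, c = 20+4 = 24
n=1,k=3: not 1>3, c = 24+4 = 28
n=1,k=4: not 1>4, c = 28+4 = 32
n=2,k=1: 2>1, c = 32+1 = 33
n=2,k=2: not 2>2, c = 33+4 = 37
n=2,k=3: not 2>3, c = 37+4 = 41
n=2,k=4: not 2>4, c = 41+4 = 45
n=3,k=1: 3>1, c = 45+2 = 47
n=3,k=2: 3>2, c = 47+1 = 48
n=3,k=3: not 3>3, c = 48+4 = 52
n=3,k=4: not 3>4, c = 52+4 = 56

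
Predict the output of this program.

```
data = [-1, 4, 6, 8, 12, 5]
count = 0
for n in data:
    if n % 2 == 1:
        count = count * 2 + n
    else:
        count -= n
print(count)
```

-57

n=-1: odd, count = 0*2+(-1) = -1
n=4: not odd, count = (-1)-4 = -5
n=6: not odd, count = (-5)-6 = -11
n=8: not odd, count = (-11)-8 = -19
n=12: not odd, count = (-19)-12 = -31
n=5: odd, count = (-31)*2+5 = -57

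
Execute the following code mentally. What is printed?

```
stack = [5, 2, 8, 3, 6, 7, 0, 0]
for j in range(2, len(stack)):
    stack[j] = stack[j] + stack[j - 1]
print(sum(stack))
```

j=2: stack[2] = 8+2 = 10 → [5, 2, 10, 3, 6, 7, 0, 0]
j=3: stack[3] = 3+10 = 13 → [5, 2, 10, 13, 6, 7, 0, 0]
j=4: stack[4] = 6+13 = 19 → [5, 2, 10, 13, 19, 7, 0, 0]
j=5: stack[5] = 7+19 = 26 → [5, 2, 10, 13, 19, 26, 0, 0]
j=6: stack[6] = 0+26 = 26 → [5, 2, 10, 13, 19, 26, 26, 0]
j=7: stack[7] = 0+26 = 26 → [5, 2, 10, 13, 19, 26, 26, 26]
sum = 127

127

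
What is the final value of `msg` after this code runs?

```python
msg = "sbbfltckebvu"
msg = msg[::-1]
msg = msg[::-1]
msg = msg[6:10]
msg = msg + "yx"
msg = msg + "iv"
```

reverse → 'uvbekctlfbbs'
reverse → 'sbbfltckebvu'
slice [6:10] → 'ckeb'
+ 'yx' → 'ckebyx'
+ 'iv' → 'ckebyxiv'

'ckebyxiv'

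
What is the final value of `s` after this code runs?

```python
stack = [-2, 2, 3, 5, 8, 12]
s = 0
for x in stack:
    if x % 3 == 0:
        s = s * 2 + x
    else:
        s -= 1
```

6

x=-2: not %3==0, s = 0-1 = -1
x=2: not %3==0, s = (-1)-1 = -2
x=3: %3==0, s = (-2)*2+3 = -1
x=5: not %3==0, s = (-1)-1 = -2
x=8: not %3==0, s = (-2)-1 = -3
x=12: %3==0, s = (-3)*2+12 = 6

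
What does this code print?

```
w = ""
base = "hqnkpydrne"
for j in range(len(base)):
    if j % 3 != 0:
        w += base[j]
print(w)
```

j=0: skip
j=1: add 'q' → 'q'
j=2: add 'n' → 'qn'
j=3: skip
j=4: add 'p' → 'qnp'
j=5: add 'y' → 'qnpy'
j=6: skip
j=7: add 'r' → 'qnpyr'
j=8: add 'n' → 'qnpyrn'
j=9: skip

qnpyrn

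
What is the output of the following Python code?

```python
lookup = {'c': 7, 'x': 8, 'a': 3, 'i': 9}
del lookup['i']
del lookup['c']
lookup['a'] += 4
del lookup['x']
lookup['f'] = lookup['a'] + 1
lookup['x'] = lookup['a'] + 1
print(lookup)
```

{'a': 7, 'f': 8, 'x': 8}

del 'i' → {'c': 7, 'x': 8, 'a': 3}
del 'c' → {'x': 8, 'a': 3}
lookup['a'] = 3+4 = 7 → {'x': 8, 'a': 7}
del 'x' → {'a': 7}
lookup['f'] = lookup['a']+1 = 8 → {'a': 7, 'f': 8}
lookup['x'] = lookup['a']+1 = 8 → {'a': 7, 'f': 8, 'x': 8}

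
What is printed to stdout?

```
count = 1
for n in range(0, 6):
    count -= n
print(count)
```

-14

n=0: count = 1-0 = 1
n=1: count = 1-1 = 0
n=2: count = 0-2 = -2
n=3: count = (-2)-3 = -5
n=4: count = (-5)-4 = -9
n=5: count = (-9)-5 = -14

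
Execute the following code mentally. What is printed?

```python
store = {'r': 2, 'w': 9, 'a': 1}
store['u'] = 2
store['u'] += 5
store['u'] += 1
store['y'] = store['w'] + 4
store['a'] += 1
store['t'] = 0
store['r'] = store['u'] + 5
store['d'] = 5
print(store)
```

store['u'] = 2 → {'r': 2, 'w': 9, 'a': 1, 'u': 2}
store['u'] = 2+5 = 7 → {'r': 2, 'w': 9, 'a': 1, 'u': 7}
store['u'] = 7+1 = 8 → {'r': 2, 'w': 9, 'a': 1, 'u': 8}
store['y'] = store['w']+4 = 13 → {'r': 2, 'w': 9, 'a': 1, 'u': 8, 'y': 13}
store['a'] = 1+1 = 2 → {'r': 2, 'w': 9, 'a': 2, 'u': 8, 'y': 13}
store['t'] = 0 → {'r': 2, 'w': 9, 'a': 2, 'u': 8, 'y': 13, 't': 0}
store['r'] = store['u']+5 = 13 → {'r': 13, 'w': 9, 'a': 2, 'u': 8, 'y': 13, 't': 0}
store['d'] = 5 → {'r': 13, 'w': 9, 'a': 2, 'u': 8, 'y': 13, 't': 0, 'd': 5}

{'r': 13, 'w': 9, 'a': 2, 'u': 8, 'y': 13, 't': 0, 'd': 5}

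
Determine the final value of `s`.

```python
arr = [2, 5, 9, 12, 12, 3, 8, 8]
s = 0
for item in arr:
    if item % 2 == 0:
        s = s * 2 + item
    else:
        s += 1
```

item=2: even, s = 0*2+2 = 2
item=5: not even, s = 2+1 = 3
item=9: not even, s = 3+1 = 4
item=12: even, s = 4*2+12 = 20
item=12: even, s = 20*2+12 = 52
item=3: not even, s = 52+1 = 53
item=8: even, s = 53*2+8 = 114
item=8: even, s = 114*2+8 = 236

236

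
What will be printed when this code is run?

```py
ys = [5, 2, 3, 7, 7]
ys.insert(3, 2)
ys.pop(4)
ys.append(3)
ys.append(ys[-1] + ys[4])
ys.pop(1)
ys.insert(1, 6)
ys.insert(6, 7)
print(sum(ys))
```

43

insert 2 at 3 → [5, 2, 3, 2, 7, 7]
pop(4) removes 7 → [5, 2, 3, 2, 7]
append 3 → [5, 2, 3, 2, 7, 3]
append ys[-1]+ys[4] = 3+7 = 10 → [5, 2, 3, 2, 7, 3, 10]
pop(1) removes 2 → [5, 3, 2, 7, 3, 10]
insert 6 at 1 → [5, 6, 3, 2, 7, 3, 10]
insert 7 at 6 → [5, 6, 3, 2, 7, 3, 7, 10]
sum = 43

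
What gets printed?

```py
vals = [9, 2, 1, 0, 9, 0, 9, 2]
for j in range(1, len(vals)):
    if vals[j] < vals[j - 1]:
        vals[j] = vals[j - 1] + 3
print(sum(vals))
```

156

j=1: 2<9, vals[1] = 9+3 = 12 → [9, 12, 1, 0, 9, 0, 9, 2]
j=2: 1<12, vals[2] = 12+3 = 15 → [9, 12, 15, 0, 9, 0, 9, 2]
j=3: 0<15, vals[3] = 15+3 = 18 → [9, 12, 15, 18, 9, 0, 9, 2]
j=4: 9<18, vals[4] = 18+3 = 21 → [9, 12, 15, 18, 21, 0, 9, 2]
j=5: 0<21, vals[5] = 21+3 = 24 → [9, 12, 15, 18, 21, 24, 9, 2]
j=6: 9<24, vals[6] = 24+3 = 27 → [9, 12, 15, 18, 21, 24, 27, 2]
j=7: 2<27, vals[7] = 27+3 = 30 → [9, 12, 15, 18, 21, 24, 27, 30]
sum = 156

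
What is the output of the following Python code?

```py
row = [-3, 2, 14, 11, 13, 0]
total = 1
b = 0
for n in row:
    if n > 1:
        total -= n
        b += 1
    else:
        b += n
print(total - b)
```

-40

n=-3: not >1; b=-3
n=2: >1, total = 1-2 = -1; b=-2
n=14: >1, total = (-1)-14 = -15; b=-1
n=11: >1, total = (-15)-11 = -26; b=0
n=13: >1, total = (-26)-13 = -39; b=1
n=0: not >1; b=1
total-b = (-39)-1 = -40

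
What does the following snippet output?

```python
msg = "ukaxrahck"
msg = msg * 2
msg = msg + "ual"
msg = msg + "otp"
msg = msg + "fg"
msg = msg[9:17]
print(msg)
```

repeat ×2 → 'ukaxrahckukaxrahck'
+ 'ual' → 'ukaxrahckukaxrahckual'
+ 'otp' → 'ukaxrahckukaxrahckualotp'
+ 'fg' → 'ukaxrahckukaxrahckualotpfg'
slice [9:17] → 'ukaxrahc'

ukaxrahc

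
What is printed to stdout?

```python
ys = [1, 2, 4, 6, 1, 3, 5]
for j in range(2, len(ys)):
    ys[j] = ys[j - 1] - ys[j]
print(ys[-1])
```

-17

j=2: ys[2] = 2-4 = -2 → [1, 2, -2, 6, 1, 3, 5]
j=3: ys[3] = (-2)-6 = -8 → [1, 2, -2, -8, 1, 3, 5]
j=4: ys[4] = (-8)-1 = -9 → [1, 2, -2, -8, -9, 3, 5]
j=5: ys[5] = (-9)-3 = -12 → [1, 2, -2, -8, -9, -12, 5]
j=6: ys[6] = (-12)-5 = -17 → [1, 2, -2, -8, -9, -12, -17]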